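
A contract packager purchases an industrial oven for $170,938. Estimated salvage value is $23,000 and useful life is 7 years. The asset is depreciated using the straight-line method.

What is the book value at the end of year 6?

Depreciable base = $170,938 − $23,000 = $147,938.
Annual expense = $147,938 / 7 = $21,134.
End of year 1: book value $149,804.
End of year 2: book value $128,670.
End of year 3: book value $107,536.
End of year 4: book value $86,402.
End of year 5: book value $65,268.
End of year 6: book value $44,134.

$44,134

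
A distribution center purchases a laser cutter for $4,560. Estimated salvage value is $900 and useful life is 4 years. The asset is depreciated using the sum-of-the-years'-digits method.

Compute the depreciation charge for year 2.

$1,098

Depreciable base = $4,560 − $900 = $3,660.
Sum of the years' digits = 4+3+2+1 = 10.
Year 1: $3,660 × 4/10 = $1,464. Book value $3,096.
Year 2: $3,660 × 3/10 = $1,098. Book value $1,998.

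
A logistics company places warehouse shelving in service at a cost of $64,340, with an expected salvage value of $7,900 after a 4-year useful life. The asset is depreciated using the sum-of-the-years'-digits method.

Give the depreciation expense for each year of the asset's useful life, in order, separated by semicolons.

Depreciable base = $64,340 − $7,900 = $56,440.
Sum of the years' digits = 4+3+2+1 = 10.
Year 1: $56,440 × 4/10 = $22,576. Book value $41,764.
Year 2: $56,440 × 3/10 = $16,932. Book value $24,832.
Year 3: $56,440 × 2/10 = $11,288. Book value $13,544.
Year 4: $56,440 × 1/10 = $5,644. Book value $7,900.

$22,576; $16,932; $11,288; $5,644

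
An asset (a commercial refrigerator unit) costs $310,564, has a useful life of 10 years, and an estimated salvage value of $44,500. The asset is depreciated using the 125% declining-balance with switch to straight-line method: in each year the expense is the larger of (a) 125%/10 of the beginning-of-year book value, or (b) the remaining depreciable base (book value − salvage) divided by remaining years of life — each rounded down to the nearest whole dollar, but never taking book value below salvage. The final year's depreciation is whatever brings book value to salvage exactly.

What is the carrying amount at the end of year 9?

$67,425

Depreciable base = $310,564 − $44,500 = $266,064.
Year 1: DB = ⌊$310,564 × 125%/10⌋ = $38,820; SL = ⌊$266,064/10⌋ = $26,606 → take DB $38,820. Book value $271,744.
Year 2: DB = ⌊$271,744 × 125%/10⌋ = $33,968; SL = ⌊$227,244/9⌋ = $25,249 → take DB $33,968. Book value $237,776.
Year 3: DB = ⌊$237,776 × 125%/10⌋ = $29,722; SL = ⌊$193,276/8⌋ = $24,159 → take DB $29,722. Book value $208,054.
Year 4: DB = ⌊$208,054 × 125%/10⌋ = $26,006; SL = ⌊$163,554/7⌋ = $23,364 → take DB $26,006. Book value $182,048.
Year 5: DB = ⌊$182,048 × 125%/10⌋ = $22,756; SL = ⌊$137,548/6⌋ = $22,924 → take SL $22,924. Book value $159,124.
Year 6: DB = ⌊$159,124 × 125%/10⌋ = $19,890; SL = ⌊$114,624/5⌋ = $22,924 → take SL $22,924. Book value $136,200.
Year 7: DB = ⌊$136,200 × 125%/10⌋ = $17,025; SL = ⌊$91,700/4⌋ = $22,925 → take SL $22,925. Book value $113,275.
Year 8: DB = ⌊$113,275 × 125%/10⌋ = $14,159; SL = ⌊$68,775/3⌋ = $22,925 → take SL $22,925. Book value $90,350.
Year 9: DB = ⌊$90,350 × 125%/10⌋ = $11,293; SL = ⌊$45,850/2⌋ = $22,925 → take SL $22,925. Book value $67,425.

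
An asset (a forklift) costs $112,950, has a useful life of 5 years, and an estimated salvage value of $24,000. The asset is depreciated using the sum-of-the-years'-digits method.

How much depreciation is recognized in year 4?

$11,860

Depreciable base = $112,950 − $24,000 = $88,950.
Sum of the years' digits = 5+4+3+2+1 = 15.
Year 1: $88,950 × 5/15 = $29,650. Book value $83,300.
Year 2: $88,950 × 4/15 = $23,720. Book value $59,580.
Year 3: $88,950 × 3/15 = $17,790. Book value $41,790.
Year 4: $88,950 × 2/15 = $11,860. Book value $29,930.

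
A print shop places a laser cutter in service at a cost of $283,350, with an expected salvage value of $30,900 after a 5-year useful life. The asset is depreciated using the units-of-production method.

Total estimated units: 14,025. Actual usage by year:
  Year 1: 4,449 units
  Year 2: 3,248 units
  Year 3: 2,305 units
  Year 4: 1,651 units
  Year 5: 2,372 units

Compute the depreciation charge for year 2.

Depreciable base = $283,350 − $30,900 = $252,450.
Rate = $252,450 / 14,025 units = $18 per unit.
Year 1: 4,449 × $18 = $80,082. Book value $203,268.
Year 2: 3,248 × $18 = $58,464. Book value $144,804.

$58,464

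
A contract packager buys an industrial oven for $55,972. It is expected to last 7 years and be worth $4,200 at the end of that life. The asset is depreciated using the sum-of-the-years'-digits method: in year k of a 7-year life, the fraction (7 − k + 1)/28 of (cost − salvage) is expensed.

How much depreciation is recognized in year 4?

$7,396

Depreciable base = $55,972 − $4,200 = $51,772.
Sum of the years' digits = 7+6+5+4+3+2+1 = 28.
Year 1: $51,772 × 7/28 = $12,943. Book value $43,029.
Year 2: $51,772 × 6/28 = $11,094. Book value $31,935.
Year 3: $51,772 × 5/28 = $9,245. Book value $22,690.
Year 4: $51,772 × 4/28 = $7,396. Book value $15,294.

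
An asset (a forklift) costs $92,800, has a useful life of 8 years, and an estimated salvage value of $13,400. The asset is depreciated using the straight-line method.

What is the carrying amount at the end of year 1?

$82,875

Depreciable base = $92,800 − $13,400 = $79,400.
Annual expense = $79,400 / 8 = $9,925.
End of year 1: book value $82,875.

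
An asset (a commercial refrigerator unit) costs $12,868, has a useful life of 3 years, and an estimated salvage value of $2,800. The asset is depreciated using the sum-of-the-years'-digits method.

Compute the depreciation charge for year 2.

Depreciable base = $12,868 − $2,800 = $10,068.
Sum of the years' digits = 3+2+1 = 6.
Year 1: $10,068 × 3/6 = $5,034. Book value $7,834.
Year 2: $10,068 × 2/6 = $3,356. Book value $4,478.

$3,356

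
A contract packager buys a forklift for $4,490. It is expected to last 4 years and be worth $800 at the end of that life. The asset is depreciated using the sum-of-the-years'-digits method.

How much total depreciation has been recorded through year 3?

$3,321

Depreciable base = $4,490 − $800 = $3,690.
Sum of the years' digits = 4+3+2+1 = 10.
Year 1: $3,690 × 4/10 = $1,476. Book value $3,014.
Year 2: $3,690 × 3/10 = $1,107. Book value $1,907.
Year 3: $3,690 × 2/10 = $738. Book value $1,169.
Accumulated through year 3 = $4,490 − $1,169 = $3,321.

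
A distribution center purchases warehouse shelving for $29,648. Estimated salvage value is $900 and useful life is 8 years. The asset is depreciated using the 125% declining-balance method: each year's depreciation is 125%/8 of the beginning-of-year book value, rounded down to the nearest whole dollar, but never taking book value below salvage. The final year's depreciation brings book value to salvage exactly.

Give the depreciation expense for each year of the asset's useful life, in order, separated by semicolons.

$4,632; $3,908; $3,298; $2,782; $2,348; $1,981; $1,671; $8,128

Depreciable base = $29,648 − $900 = $28,748.
Year 1: ⌊$29,648 × 125%/8⌋ = $4,632. Book value $25,016.
Year 2: ⌊$25,016 × 125%/8⌋ = $3,908. Book value $21,108.
Year 3: ⌊$21,108 × 125%/8⌋ = $3,298. Book value $17,810.
Year 4: ⌊$17,810 × 125%/8⌋ = $2,782. Book value $15,028.
Year 5: ⌊$15,028 × 125%/8⌋ = $2,348. Book value $12,680.
Year 6: ⌊$12,680 × 125%/8⌋ = $1,981. Book value $10,699.
Year 7: ⌊$10,699 × 125%/8⌋ = $1,671. Book value $9,028.
Year 8 (final): $9,028 − $900 = $8,128. Book value $900.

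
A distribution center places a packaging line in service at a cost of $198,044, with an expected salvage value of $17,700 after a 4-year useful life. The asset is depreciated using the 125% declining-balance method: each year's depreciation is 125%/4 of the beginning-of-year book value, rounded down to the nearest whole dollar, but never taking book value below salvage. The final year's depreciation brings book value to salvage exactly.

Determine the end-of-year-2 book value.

$93,608

Depreciable base = $198,044 − $17,700 = $180,344.
Year 1: ⌊$198,044 × 125%/4⌋ = $61,888. Book value $136,156.
Year 2: ⌊$136,156 × 125%/4⌋ = $42,548. Book value $93,608.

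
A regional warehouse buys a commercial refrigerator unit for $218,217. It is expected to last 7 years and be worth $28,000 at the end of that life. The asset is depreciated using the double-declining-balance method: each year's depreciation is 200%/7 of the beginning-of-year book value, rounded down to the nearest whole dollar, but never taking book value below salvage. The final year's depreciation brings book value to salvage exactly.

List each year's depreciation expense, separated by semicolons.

Depreciable base = $218,217 − $28,000 = $190,217.
Year 1: ⌊$218,217 × 200%/7⌋ = $62,347. Book value $155,870.
Year 2: ⌊$155,870 × 200%/7⌋ = $44,534. Book value $111,336.
Year 3: ⌊$111,336 × 200%/7⌋ = $31,810. Book value $79,526.
Year 4: ⌊$79,526 × 200%/7⌋ = $22,721. Book value $56,805.
Year 5: ⌊$56,805 × 200%/7⌋ = $16,230. Book value $40,575.
Year 6: ⌊$40,575 × 200%/7⌋ = $11,592. Book value $28,983.
Year 7 (final): $28,983 − $28,000 = $983. Book value $28,000.

$62,347; $44,534; $31,810; $22,721; $16,230; $11,592; $983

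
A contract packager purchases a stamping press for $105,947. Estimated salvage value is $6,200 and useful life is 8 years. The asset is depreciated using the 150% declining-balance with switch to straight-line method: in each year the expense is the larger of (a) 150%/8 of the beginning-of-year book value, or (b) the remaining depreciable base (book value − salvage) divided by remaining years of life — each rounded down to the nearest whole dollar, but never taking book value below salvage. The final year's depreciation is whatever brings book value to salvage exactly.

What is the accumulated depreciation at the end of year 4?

Depreciable base = $105,947 − $6,200 = $99,747.
Year 1: DB = ⌊$105,947 × 150%/8⌋ = $19,865; SL = ⌊$99,747/8⌋ = $12,468 → take DB $19,865. Book value $86,082.
Year 2: DB = ⌊$86,082 × 150%/8⌋ = $16,140; SL = ⌊$79,882/7⌋ = $11,411 → take DB $16,140. Book value $69,942.
Year 3: DB = ⌊$69,942 × 150%/8⌋ = $13,114; SL = ⌊$63,742/6⌋ = $10,623 → take DB $13,114. Book value $56,828.
Year 4: DB = ⌊$56,828 × 150%/8⌋ = $10,655; SL = ⌊$50,628/5⌋ = $10,125 → take DB $10,655. Book value $46,173.
Accumulated through year 4 = $105,947 − $46,173 = $59,774.

$59,774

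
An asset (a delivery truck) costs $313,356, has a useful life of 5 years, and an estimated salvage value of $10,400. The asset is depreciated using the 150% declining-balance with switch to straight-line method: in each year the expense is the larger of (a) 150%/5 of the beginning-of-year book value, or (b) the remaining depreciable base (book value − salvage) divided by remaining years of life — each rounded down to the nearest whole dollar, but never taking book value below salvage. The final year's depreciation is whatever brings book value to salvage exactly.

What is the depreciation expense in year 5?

$47,715

Depreciable base = $313,356 − $10,400 = $302,956.
Year 1: DB = ⌊$313,356 × 150%/5⌋ = $94,006; SL = ⌊$302,956/5⌋ = $60,591 → take DB $94,006. Book value $219,350.
Year 2: DB = ⌊$219,350 × 150%/5⌋ = $65,805; SL = ⌊$208,950/4⌋ = $52,237 → take DB $65,805. Book value $153,545.
Year 3: DB = ⌊$153,545 × 150%/5⌋ = $46,063; SL = ⌊$143,145/3⌋ = $47,715 → take SL $47,715. Book value $105,830.
Year 4: DB = ⌊$105,830 × 150%/5⌋ = $31,749; SL = ⌊$95,430/2⌋ = $47,715 → take SL $47,715. Book value $58,115.
Year 5 (final): $58,115 − $10,400 = $47,715. Book value $10,400.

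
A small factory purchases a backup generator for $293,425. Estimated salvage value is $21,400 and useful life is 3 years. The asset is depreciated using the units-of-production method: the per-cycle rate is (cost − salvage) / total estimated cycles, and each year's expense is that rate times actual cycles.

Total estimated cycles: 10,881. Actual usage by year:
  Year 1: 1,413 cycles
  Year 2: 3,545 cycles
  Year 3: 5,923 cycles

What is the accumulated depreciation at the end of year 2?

Depreciable base = $293,425 − $21,400 = $272,025.
Rate = $272,025 / 10,881 cycles = $25 per cycle.
Year 1: 1,413 × $25 = $35,325. Book value $258,100.
Year 2: 3,545 × $25 = $88,625. Book value $169,475.
Accumulated through year 2 = $293,425 − $169,475 = $123,950.

$123,950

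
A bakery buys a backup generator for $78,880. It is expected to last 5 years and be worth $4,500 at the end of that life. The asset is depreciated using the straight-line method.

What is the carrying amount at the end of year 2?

$49,128

Depreciable base = $78,880 − $4,500 = $74,380.
Annual expense = $74,380 / 5 = $14,876.
End of year 1: book value $64,004.
End of year 2: book value $49,128.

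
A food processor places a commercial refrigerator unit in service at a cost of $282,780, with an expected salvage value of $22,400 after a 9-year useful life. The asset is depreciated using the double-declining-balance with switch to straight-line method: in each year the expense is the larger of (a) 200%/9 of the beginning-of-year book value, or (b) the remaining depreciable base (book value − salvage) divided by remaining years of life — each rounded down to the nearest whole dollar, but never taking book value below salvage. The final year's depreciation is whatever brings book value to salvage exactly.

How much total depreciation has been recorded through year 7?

Depreciable base = $282,780 − $22,400 = $260,380.
Year 1: DB = ⌊$282,780 × 200%/9⌋ = $62,840; SL = ⌊$260,380/9⌋ = $28,931 → take DB $62,840. Book value $219,940.
Year 2: DB = ⌊$219,940 × 200%/9⌋ = $48,875; SL = ⌊$197,540/8⌋ = $24,692 → take DB $48,875. Book value $171,065.
Year 3: DB = ⌊$171,065 × 200%/9⌋ = $38,014; SL = ⌊$148,665/7⌋ = $21,237 → take DB $38,014. Book value $133,051.
Year 4: DB = ⌊$133,051 × 200%/9⌋ = $29,566; SL = ⌊$110,651/6⌋ = $18,441 → take DB $29,566. Book value $103,485.
Year 5: DB = ⌊$103,485 × 200%/9⌋ = $22,996; SL = ⌊$81,085/5⌋ = $16,217 → take DB $22,996. Book value $80,489.
Year 6: DB = ⌊$80,489 × 200%/9⌋ = $17,886; SL = ⌊$58,089/4⌋ = $14,522 → take DB $17,886. Book value $62,603.
Year 7: DB = ⌊$62,603 × 200%/9⌋ = $13,911; SL = ⌊$40,203/3⌋ = $13,401 → take DB $13,911. Book value $48,692.
Accumulated through year 7 = $282,780 − $48,692 = $234,088.

$234,088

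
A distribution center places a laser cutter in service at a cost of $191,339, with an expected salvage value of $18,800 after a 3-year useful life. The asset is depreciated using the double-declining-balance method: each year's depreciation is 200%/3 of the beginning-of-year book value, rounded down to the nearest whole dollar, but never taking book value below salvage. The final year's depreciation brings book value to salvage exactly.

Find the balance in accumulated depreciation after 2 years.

$170,079

Depreciable base = $191,339 − $18,800 = $172,539.
Year 1: ⌊$191,339 × 200%/3⌋ = $127,559. Book value $63,780.
Year 2: ⌊$63,780 × 200%/3⌋ = $42,520. Book value $21,260.
Accumulated through year 2 = $191,339 − $21,260 = $170,079.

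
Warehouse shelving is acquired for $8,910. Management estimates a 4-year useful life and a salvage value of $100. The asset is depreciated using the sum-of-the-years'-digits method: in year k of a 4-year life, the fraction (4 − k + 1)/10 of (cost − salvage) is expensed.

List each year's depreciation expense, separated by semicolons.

Depreciable base = $8,910 − $100 = $8,810.
Sum of the years' digits = 4+3+2+1 = 10.
Year 1: $8,810 × 4/10 = $3,524. Book value $5,386.
Year 2: $8,810 × 3/10 = $2,643. Book value $2,743.
Year 3: $8,810 × 2/10 = $1,762. Book value $981.
Year 4: $8,810 × 1/10 = $881. Book value $100.

$3,524; $2,643; $1,762; $881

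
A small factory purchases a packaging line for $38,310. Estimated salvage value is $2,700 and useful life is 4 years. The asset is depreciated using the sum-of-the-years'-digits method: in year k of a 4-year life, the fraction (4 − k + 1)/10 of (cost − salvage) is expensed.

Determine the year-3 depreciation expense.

$7,122

Depreciable base = $38,310 − $2,700 = $35,610.
Sum of the years' digits = 4+3+2+1 = 10.
Year 1: $35,610 × 4/10 = $14,244. Book value $24,066.
Year 2: $35,610 × 3/10 = $10,683. Book value $13,383.
Year 3: $35,610 × 2/10 = $7,122. Book value $6,261.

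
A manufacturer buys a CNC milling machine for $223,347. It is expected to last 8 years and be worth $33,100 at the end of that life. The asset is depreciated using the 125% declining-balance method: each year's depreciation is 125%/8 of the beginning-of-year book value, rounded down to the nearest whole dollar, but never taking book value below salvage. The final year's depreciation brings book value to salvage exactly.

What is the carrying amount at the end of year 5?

$95,512

Depreciable base = $223,347 − $33,100 = $190,247.
Year 1: ⌊$223,347 × 125%/8⌋ = $34,897. Book value $188,450.
Year 2: ⌊$188,450 × 125%/8⌋ = $29,445. Book value $159,005.
Year 3: ⌊$159,005 × 125%/8⌋ = $24,844. Book value $134,161.
Year 4: ⌊$134,161 × 125%/8⌋ = $20,962. Book value $113,199.
Year 5: ⌊$113,199 × 125%/8⌋ = $17,687. Book value $95,512.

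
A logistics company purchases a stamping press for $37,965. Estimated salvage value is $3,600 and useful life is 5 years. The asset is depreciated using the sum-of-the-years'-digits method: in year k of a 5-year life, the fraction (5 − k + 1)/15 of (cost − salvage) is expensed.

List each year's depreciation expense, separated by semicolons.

Depreciable base = $37,965 − $3,600 = $34,365.
Sum of the years' digits = 5+4+3+2+1 = 15.
Year 1: $34,365 × 5/15 = $11,455. Book value $26,510.
Year 2: $34,365 × 4/15 = $9,164. Book value $17,346.
Year 3: $34,365 × 3/15 = $6,873. Book value $10,473.
Year 4: $34,365 × 2/15 = $4,582. Book value $5,891.
Year 5: $34,365 × 1/15 = $2,291. Book value $3,600.

$11,455; $9,164; $6,873; $4,582; $2,291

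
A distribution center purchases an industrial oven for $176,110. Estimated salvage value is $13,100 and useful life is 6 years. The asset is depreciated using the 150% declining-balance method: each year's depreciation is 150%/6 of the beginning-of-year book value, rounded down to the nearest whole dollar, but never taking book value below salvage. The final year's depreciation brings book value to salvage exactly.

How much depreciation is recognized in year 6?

Depreciable base = $176,110 − $13,100 = $163,010.
Year 1: ⌊$176,110 × 150%/6⌋ = $44,027. Book value $132,083.
Year 2: ⌊$132,083 × 150%/6⌋ = $33,020. Book value $99,063.
Year 3: ⌊$99,063 × 150%/6⌋ = $24,765. Book value $74,298.
Year 4: ⌊$74,298 × 150%/6⌋ = $18,574. Book value $55,724.
Year 5: ⌊$55,724 × 150%/6⌋ = $13,931. Book value $41,793.
Year 6 (final): $41,793 − $13,100 = $28,693. Book value $13,100.

$28,693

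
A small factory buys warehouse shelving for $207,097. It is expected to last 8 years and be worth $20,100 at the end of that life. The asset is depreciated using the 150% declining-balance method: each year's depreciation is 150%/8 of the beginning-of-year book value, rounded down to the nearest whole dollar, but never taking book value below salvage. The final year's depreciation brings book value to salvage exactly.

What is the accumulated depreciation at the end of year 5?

$133,764

Depreciable base = $207,097 − $20,100 = $186,997.
Year 1: ⌊$207,097 × 150%/8⌋ = $38,830. Book value $168,267.
Year 2: ⌊$168,267 × 150%/8⌋ = $31,550. Book value $136,717.
Year 3: ⌊$136,717 × 150%/8⌋ = $25,634. Book value $111,083.
Year 4: ⌊$111,083 × 150%/8⌋ = $20,828. Book value $90,255.
Year 5: ⌊$90,255 × 150%/8⌋ = $16,922. Book value $73,333.
Accumulated through year 5 = $207,097 − $73,333 = $133,764.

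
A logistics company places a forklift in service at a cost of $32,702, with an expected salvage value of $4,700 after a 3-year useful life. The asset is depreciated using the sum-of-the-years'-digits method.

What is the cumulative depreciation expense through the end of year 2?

Depreciable base = $32,702 − $4,700 = $28,002.
Sum of the years' digits = 3+2+1 = 6.
Year 1: $28,002 × 3/6 = $14,001. Book value $18,701.
Year 2: $28,002 × 2/6 = $9,334. Book value $9,367.
Accumulated through year 2 = $32,702 − $9,367 = $23,335.

$23,335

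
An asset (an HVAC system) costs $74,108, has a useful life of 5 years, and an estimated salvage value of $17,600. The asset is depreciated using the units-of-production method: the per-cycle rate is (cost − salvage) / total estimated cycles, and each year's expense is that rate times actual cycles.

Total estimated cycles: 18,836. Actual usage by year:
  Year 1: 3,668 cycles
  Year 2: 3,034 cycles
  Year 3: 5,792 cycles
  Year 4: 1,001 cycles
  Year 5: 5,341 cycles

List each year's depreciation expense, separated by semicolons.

$11,004; $9,102; $17,376; $3,003; $16,023

Depreciable base = $74,108 − $17,600 = $56,508.
Rate = $56,508 / 18,836 cycles = $3 per cycle.
Year 1: 3,668 × $3 = $11,004. Book value $63,104.
Year 2: 3,034 × $3 = $9,102. Book value $54,002.
Year 3: 5,792 × $3 = $17,376. Book value $36,626.
Year 4: 1,001 × $3 = $3,003. Book value $33,623.
Year 5: 5,341 × $3 = $16,023. Book value $17,600.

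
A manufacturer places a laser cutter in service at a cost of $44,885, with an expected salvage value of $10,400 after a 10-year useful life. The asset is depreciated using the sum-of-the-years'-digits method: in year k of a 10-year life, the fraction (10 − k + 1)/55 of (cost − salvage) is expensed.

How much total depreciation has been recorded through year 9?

Depreciable base = $44,885 − $10,400 = $34,485.
Sum of the years' digits = 10+9+8+7+6+5+4+3+2+1 = 55.
Year 1: $34,485 × 10/55 = $6,270. Book value $38,615.
Year 2: $34,485 × 9/55 = $5,643. Book value $32,972.
Year 3: $34,485 × 8/55 = $5,016. Book value $27,956.
Year 4: $34,485 × 7/55 = $4,389. Book value $23,567.
Year 5: $34,485 × 6/55 = $3,762. Book value $19,805.
Year 6: $34,485 × 5/55 = $3,135. Book value $16,670.
Year 7: $34,485 × 4/55 = $2,508. Book value $14,162.
Year 8: $34,485 × 3/55 = $1,881. Book value $12,281.
Year 9: $34,485 × 2/55 = $1,254. Book value $11,027.
Accumulated through year 9 = $44,885 − $11,027 = $33,858.

$33,858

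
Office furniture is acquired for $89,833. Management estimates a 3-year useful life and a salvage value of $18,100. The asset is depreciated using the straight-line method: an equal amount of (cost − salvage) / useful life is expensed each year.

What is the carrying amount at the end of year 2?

$42,011

Depreciable base = $89,833 − $18,100 = $71,733.
Annual expense = $71,733 / 3 = $23,911.
End of year 1: book value $65,922.
End of year 2: book value $42,011.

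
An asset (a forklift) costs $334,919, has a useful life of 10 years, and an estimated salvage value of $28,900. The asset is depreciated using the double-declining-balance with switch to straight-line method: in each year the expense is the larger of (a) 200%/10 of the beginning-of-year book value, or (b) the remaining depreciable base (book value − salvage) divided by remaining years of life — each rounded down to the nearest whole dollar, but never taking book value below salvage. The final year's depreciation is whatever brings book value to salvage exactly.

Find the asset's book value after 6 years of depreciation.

Depreciable base = $334,919 − $28,900 = $306,019.
Year 1: DB = ⌊$334,919 × 200%/10⌋ = $66,983; SL = ⌊$306,019/10⌋ = $30,601 → take DB $66,983. Book value $267,936.
Year 2: DB = ⌊$267,936 × 200%/10⌋ = $53,587; SL = ⌊$239,036/9⌋ = $26,559 → take DB $53,587. Book value $214,349.
Year 3: DB = ⌊$214,349 × 200%/10⌋ = $42,869; SL = ⌊$185,449/8⌋ = $23,181 → take DB $42,869. Book value $171,480.
Year 4: DB = ⌊$171,480 × 200%/10⌋ = $34,296; SL = ⌊$142,580/7⌋ = $20,368 → take DB $34,296. Book value $137,184.
Year 5: DB = ⌊$137,184 × 200%/10⌋ = $27,436; SL = ⌊$108,284/6⌋ = $18,047 → take DB $27,436. Book value $109,748.
Year 6: DB = ⌊$109,748 × 200%/10⌋ = $21,949; SL = ⌊$80,848/5⌋ = $16,169 → take DB $21,949. Book value $87,799.

$87,799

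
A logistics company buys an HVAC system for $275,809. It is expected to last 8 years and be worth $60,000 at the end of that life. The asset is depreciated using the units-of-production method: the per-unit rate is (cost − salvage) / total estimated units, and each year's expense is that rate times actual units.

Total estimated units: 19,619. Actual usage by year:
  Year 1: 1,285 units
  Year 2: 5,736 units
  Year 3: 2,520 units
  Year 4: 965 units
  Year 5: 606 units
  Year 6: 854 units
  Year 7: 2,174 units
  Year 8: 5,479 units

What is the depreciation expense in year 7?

$23,914

Depreciable base = $275,809 − $60,000 = $215,809.
Rate = $215,809 / 19,619 units = $11 per unit.
Year 1: 1,285 × $11 = $14,135. Book value $261,674.
Year 2: 5,736 × $11 = $63,096. Book value $198,578.
Year 3: 2,520 × $11 = $27,720. Book value $170,858.
Year 4: 965 × $11 = $10,615. Book value $160,243.
Year 5: 606 × $11 = $6,666. Book value $153,577.
Year 6: 854 × $11 = $9,394. Book value $144,183.
Year 7: 2,174 × $11 = $23,914. Book value $120,269.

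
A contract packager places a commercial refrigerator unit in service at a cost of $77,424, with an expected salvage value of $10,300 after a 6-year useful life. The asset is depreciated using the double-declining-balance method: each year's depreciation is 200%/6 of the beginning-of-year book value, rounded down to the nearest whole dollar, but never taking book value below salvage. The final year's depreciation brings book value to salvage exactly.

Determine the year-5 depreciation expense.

Depreciable base = $77,424 − $10,300 = $67,124.
Year 1: ⌊$77,424 × 200%/6⌋ = $25,808. Book value $51,616.
Year 2: ⌊$51,616 × 200%/6⌋ = $17,205. Book value $34,411.
Year 3: ⌊$34,411 × 200%/6⌋ = $11,470. Book value $22,941.
Year 4: ⌊$22,941 × 200%/6⌋ = $7,647. Book value $15,294.
Year 5: ⌊$15,294 × 200%/6⌋ = $5,098, capped at $4,994. Book value $10,300.

$4,994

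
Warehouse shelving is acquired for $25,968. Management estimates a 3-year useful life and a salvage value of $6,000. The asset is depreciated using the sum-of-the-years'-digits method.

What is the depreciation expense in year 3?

$3,328

Depreciable base = $25,968 − $6,000 = $19,968.
Sum of the years' digits = 3+2+1 = 6.
Year 1: $19,968 × 3/6 = $9,984. Book value $15,984.
Year 2: $19,968 × 2/6 = $6,656. Book value $9,328.
Year 3: $19,968 × 1/6 = $3,328. Book value $6,000.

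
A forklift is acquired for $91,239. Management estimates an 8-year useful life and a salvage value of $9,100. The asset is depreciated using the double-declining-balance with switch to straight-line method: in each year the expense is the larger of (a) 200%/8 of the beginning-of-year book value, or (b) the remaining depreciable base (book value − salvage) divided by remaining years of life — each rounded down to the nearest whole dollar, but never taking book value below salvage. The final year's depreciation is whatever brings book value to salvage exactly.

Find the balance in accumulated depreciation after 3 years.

Depreciable base = $91,239 − $9,100 = $82,139.
Year 1: DB = ⌊$91,239 × 200%/8⌋ = $22,809; SL = ⌊$82,139/8⌋ = $10,267 → take DB $22,809. Book value $68,430.
Year 2: DB = ⌊$68,430 × 200%/8⌋ = $17,107; SL = ⌊$59,330/7⌋ = $8,475 → take DB $17,107. Book value $51,323.
Year 3: DB = ⌊$51,323 × 200%/8⌋ = $12,830; SL = ⌊$42,223/6⌋ = $7,037 → take DB $12,830. Book value $38,493.
Accumulated through year 3 = $91,239 − $38,493 = $52,746.

$52,746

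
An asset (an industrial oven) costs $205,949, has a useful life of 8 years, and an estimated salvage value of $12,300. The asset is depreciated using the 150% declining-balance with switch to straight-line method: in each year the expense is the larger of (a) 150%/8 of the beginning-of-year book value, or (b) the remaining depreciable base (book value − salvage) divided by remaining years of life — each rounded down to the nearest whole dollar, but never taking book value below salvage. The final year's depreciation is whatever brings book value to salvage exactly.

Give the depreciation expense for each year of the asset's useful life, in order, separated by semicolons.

Depreciable base = $205,949 − $12,300 = $193,649.
Year 1: DB = ⌊$205,949 × 150%/8⌋ = $38,615; SL = ⌊$193,649/8⌋ = $24,206 → take DB $38,615. Book value $167,334.
Year 2: DB = ⌊$167,334 × 150%/8⌋ = $31,375; SL = ⌊$155,034/7⌋ = $22,147 → take DB $31,375. Book value $135,959.
Year 3: DB = ⌊$135,959 × 150%/8⌋ = $25,492; SL = ⌊$123,659/6⌋ = $20,609 → take DB $25,492. Book value $110,467.
Year 4: DB = ⌊$110,467 × 150%/8⌋ = $20,712; SL = ⌊$98,167/5⌋ = $19,633 → take DB $20,712. Book value $89,755.
Year 5: DB = ⌊$89,755 × 150%/8⌋ = $16,829; SL = ⌊$77,455/4⌋ = $19,363 → take SL $19,363. Book value $70,392.
Year 6: DB = ⌊$70,392 × 150%/8⌋ = $13,198; SL = ⌊$58,092/3⌋ = $19,364 → take SL $19,364. Book value $51,028.
Year 7: DB = ⌊$51,028 × 150%/8⌋ = $9,567; SL = ⌊$38,728/2⌋ = $19,364 → take SL $19,364. Book value $31,664.
Year 8 (final): $31,664 − $12,300 = $19,364. Book value $12,300.

$38,615; $31,375; $25,492; $20,712; $19,363; $19,364; $19,364; $19,364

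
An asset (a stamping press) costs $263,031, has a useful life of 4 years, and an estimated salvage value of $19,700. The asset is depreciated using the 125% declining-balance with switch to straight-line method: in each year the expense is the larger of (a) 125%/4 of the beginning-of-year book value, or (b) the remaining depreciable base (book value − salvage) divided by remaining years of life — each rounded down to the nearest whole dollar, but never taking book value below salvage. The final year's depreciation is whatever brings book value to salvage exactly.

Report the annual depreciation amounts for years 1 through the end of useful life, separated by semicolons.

$82,197; $56,510; $52,312; $52,312

Depreciable base = $263,031 − $19,700 = $243,331.
Year 1: DB = ⌊$263,031 × 125%/4⌋ = $82,197; SL = ⌊$243,331/4⌋ = $60,832 → take DB $82,197. Book value $180,834.
Year 2: DB = ⌊$180,834 × 125%/4⌋ = $56,510; SL = ⌊$161,134/3⌋ = $53,711 → take DB $56,510. Book value $124,324.
Year 3: DB = ⌊$124,324 × 125%/4⌋ = $38,851; SL = ⌊$104,624/2⌋ = $52,312 → take SL $52,312. Book value $72,012.
Year 4 (final): $72,012 − $19,700 = $52,312. Book value $19,700.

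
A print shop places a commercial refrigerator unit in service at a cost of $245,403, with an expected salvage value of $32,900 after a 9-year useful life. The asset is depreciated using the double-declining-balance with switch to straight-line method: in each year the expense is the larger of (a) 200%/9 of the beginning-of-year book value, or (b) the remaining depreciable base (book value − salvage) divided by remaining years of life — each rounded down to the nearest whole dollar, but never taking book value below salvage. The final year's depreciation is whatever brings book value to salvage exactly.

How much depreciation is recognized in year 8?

Depreciable base = $245,403 − $32,900 = $212,503.
Year 1: DB = ⌊$245,403 × 200%/9⌋ = $54,534; SL = ⌊$212,503/9⌋ = $23,611 → take DB $54,534. Book value $190,869.
Year 2: DB = ⌊$190,869 × 200%/9⌋ = $42,415; SL = ⌊$157,969/8⌋ = $19,746 → take DB $42,415. Book value $148,454.
Year 3: DB = ⌊$148,454 × 200%/9⌋ = $32,989; SL = ⌊$115,554/7⌋ = $16,507 → take DB $32,989. Book value $115,465.
Year 4: DB = ⌊$115,465 × 200%/9⌋ = $25,658; SL = ⌊$82,565/6⌋ = $13,760 → take DB $25,658. Book value $89,807.
Year 5: DB = ⌊$89,807 × 200%/9⌋ = $19,957; SL = ⌊$56,907/5⌋ = $11,381 → take DB $19,957. Book value $69,850.
Year 6: DB = ⌊$69,850 × 200%/9⌋ = $15,522; SL = ⌊$36,950/4⌋ = $9,237 → take DB $15,522. Book value $54,328.
Year 7: DB = ⌊$54,328 × 200%/9⌋ = $12,072; SL = ⌊$21,428/3⌋ = $7,142 → take DB $12,072. Book value $42,256.
Year 8: DB = ⌊$42,256 × 200%/9⌋ = $9,390; SL = ⌊$9,356/2⌋ = $4,678 → take DB $9,390, capped at $9,356. Book value $32,900.

$9,356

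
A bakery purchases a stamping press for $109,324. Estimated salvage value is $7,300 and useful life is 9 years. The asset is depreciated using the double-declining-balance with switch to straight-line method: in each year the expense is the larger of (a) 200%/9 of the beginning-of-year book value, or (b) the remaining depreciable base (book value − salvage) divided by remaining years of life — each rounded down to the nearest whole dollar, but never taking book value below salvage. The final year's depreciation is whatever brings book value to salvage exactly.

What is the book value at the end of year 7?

Depreciable base = $109,324 − $7,300 = $102,024.
Year 1: DB = ⌊$109,324 × 200%/9⌋ = $24,294; SL = ⌊$102,024/9⌋ = $11,336 → take DB $24,294. Book value $85,030.
Year 2: DB = ⌊$85,030 × 200%/9⌋ = $18,895; SL = ⌊$77,730/8⌋ = $9,716 → take DB $18,895. Book value $66,135.
Year 3: DB = ⌊$66,135 × 200%/9⌋ = $14,696; SL = ⌊$58,835/7⌋ = $8,405 → take DB $14,696. Book value $51,439.
Year 4: DB = ⌊$51,439 × 200%/9⌋ = $11,430; SL = ⌊$44,139/6⌋ = $7,356 → take DB $11,430. Book value $40,009.
Year 5: DB = ⌊$40,009 × 200%/9⌋ = $8,890; SL = ⌊$32,709/5⌋ = $6,541 → take DB $8,890. Book value $31,119.
Year 6: DB = ⌊$31,119 × 200%/9⌋ = $6,915; SL = ⌊$23,819/4⌋ = $5,954 → take DB $6,915. Book value $24,204.
Year 7: DB = ⌊$24,204 × 200%/9⌋ = $5,378; SL = ⌊$16,904/3⌋ = $5,634 → take SL $5,634. Book value $18,570.

$18,570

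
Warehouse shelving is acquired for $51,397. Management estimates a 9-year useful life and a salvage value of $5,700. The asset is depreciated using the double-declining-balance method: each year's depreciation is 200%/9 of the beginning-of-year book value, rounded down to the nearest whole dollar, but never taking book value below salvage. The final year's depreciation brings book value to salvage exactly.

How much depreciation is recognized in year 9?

$1,185

Depreciable base = $51,397 − $5,700 = $45,697.
Year 1: ⌊$51,397 × 200%/9⌋ = $11,421. Book value $39,976.
Year 2: ⌊$39,976 × 200%/9⌋ = $8,883. Book value $31,093.
Year 3: ⌊$31,093 × 200%/9⌋ = $6,909. Book value $24,184.
Year 4: ⌊$24,184 × 200%/9⌋ = $5,374. Book value $18,810.
Year 5: ⌊$18,810 × 200%/9⌋ = $4,180. Book value $14,630.
Year 6: ⌊$14,630 × 200%/9⌋ = $3,251. Book value $11,379.
Year 7: ⌊$11,379 × 200%/9⌋ = $2,528. Book value $8,851.
Year 8: ⌊$8,851 × 200%/9⌋ = $1,966. Book value $6,885.
Year 9 (final): $6,885 − $5,700 = $1,185. Book value $5,700.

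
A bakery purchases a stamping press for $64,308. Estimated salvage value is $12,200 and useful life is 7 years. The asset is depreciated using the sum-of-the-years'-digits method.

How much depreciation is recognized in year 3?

$9,305

Depreciable base = $64,308 − $12,200 = $52,108.
Sum of the years' digits = 7+6+5+4+3+2+1 = 28.
Year 1: $52,108 × 7/28 = $13,027. Book value $51,281.
Year 2: $52,108 × 6/28 = $11,166. Book value $40,115.
Year 3: $52,108 × 5/28 = $9,305. Book value $30,810.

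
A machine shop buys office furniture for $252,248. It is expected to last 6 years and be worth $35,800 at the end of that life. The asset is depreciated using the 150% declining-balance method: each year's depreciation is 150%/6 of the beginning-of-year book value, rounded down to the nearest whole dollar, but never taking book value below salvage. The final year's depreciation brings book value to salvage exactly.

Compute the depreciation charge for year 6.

Depreciable base = $252,248 − $35,800 = $216,448.
Year 1: ⌊$252,248 × 150%/6⌋ = $63,062. Book value $189,186.
Year 2: ⌊$189,186 × 150%/6⌋ = $47,296. Book value $141,890.
Year 3: ⌊$141,890 × 150%/6⌋ = $35,472. Book value $106,418.
Year 4: ⌊$106,418 × 150%/6⌋ = $26,604. Book value $79,814.
Year 5: ⌊$79,814 × 150%/6⌋ = $19,953. Book value $59,861.
Year 6 (final): $59,861 − $35,800 = $24,061. Book value $35,800.

$24,061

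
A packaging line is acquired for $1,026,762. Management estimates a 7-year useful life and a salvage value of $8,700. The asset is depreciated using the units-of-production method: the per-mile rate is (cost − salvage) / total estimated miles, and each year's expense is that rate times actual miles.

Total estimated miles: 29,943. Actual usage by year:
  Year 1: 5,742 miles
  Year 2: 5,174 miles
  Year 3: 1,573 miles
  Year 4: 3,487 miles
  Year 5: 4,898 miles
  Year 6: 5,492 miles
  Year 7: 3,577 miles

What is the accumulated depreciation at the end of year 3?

Depreciable base = $1,026,762 − $8,700 = $1,018,062.
Rate = $1,018,062 / 29,943 miles = $34 per mile.
Year 1: 5,742 × $34 = $195,228. Book value $831,534.
Year 2: 5,174 × $34 = $175,916. Book value $655,618.
Year 3: 1,573 × $34 = $53,482. Book value $602,136.
Accumulated through year 3 = $1,026,762 − $602,136 = $424,626.

$424,626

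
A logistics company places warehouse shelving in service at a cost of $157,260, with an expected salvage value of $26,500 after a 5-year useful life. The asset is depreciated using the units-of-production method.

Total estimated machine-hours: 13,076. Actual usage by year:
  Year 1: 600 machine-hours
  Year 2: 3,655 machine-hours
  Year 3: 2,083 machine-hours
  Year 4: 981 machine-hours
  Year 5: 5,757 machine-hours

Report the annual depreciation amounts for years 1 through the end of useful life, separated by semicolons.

$6,000; $36,550; $20,830; $9,810; $57,570

Depreciable base = $157,260 − $26,500 = $130,760.
Rate = $130,760 / 13,076 machine-hours = $10 per machine-hour.
Year 1: 600 × $10 = $6,000. Book value $151,260.
Year 2: 3,655 × $10 = $36,550. Book value $114,710.
Year 3: 2,083 × $10 = $20,830. Book value $93,880.
Year 4: 981 × $10 = $9,810. Book value $84,070.
Year 5: 5,757 × $10 = $57,570. Book value $26,500.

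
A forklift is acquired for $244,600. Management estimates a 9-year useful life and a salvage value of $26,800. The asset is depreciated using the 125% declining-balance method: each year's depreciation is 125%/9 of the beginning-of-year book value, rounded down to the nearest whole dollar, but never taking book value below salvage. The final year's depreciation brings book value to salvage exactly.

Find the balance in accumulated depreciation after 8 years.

$170,649

Depreciable base = $244,600 − $26,800 = $217,800.
Year 1: ⌊$244,600 × 125%/9⌋ = $33,972. Book value $210,628.
Year 2: ⌊$210,628 × 125%/9⌋ = $29,253. Book value $181,375.
Year 3: ⌊$181,375 × 125%/9⌋ = $25,190. Book value $156,185.
Year 4: ⌊$156,185 × 125%/9⌋ = $21,692. Book value $134,493.
Year 5: ⌊$134,493 × 125%/9⌋ = $18,679. Book value $115,814.
Year 6: ⌊$115,814 × 125%/9⌋ = $16,085. Book value $99,729.
Year 7: ⌊$99,729 × 125%/9⌋ = $13,851. Book value $85,878.
Year 8: ⌊$85,878 × 125%/9⌋ = $11,927. Book value $73,951.
Accumulated through year 8 = $244,600 − $73,951 = $170,649.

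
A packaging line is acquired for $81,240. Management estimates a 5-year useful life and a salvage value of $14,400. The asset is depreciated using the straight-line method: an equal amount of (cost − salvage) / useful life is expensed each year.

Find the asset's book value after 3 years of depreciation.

Depreciable base = $81,240 − $14,400 = $66,840.
Annual expense = $66,840 / 5 = $13,368.
End of year 1: book value $67,872.
End of year 2: book value $54,504.
End of year 3: book value $41,136.

$41,136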